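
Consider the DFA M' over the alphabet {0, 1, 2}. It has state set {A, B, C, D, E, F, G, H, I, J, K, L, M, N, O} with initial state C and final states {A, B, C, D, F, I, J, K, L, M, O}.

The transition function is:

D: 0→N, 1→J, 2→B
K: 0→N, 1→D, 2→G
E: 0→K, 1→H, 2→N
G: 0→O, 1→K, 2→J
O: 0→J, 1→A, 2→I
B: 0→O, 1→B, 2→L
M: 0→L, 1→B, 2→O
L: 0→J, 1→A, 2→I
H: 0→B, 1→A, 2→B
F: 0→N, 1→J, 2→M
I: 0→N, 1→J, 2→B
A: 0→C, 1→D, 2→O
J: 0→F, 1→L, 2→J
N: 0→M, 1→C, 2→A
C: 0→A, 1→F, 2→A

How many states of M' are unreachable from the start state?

4

BFS from C reaches {A, B, C, D, F, I, J, L, M, N, O}; the 4 state(s) E, G, H, K are never visited.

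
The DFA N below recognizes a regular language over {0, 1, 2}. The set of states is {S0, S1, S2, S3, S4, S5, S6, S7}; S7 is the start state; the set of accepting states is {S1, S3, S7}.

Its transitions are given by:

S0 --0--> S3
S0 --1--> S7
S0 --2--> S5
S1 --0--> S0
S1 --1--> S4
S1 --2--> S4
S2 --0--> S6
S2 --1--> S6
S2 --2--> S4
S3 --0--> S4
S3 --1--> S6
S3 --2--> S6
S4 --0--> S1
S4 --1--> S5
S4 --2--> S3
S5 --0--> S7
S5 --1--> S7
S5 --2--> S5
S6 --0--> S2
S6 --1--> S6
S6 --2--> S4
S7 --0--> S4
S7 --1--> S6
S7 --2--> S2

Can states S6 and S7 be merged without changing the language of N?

No

Every state is reachable, so we keep all 8.
P0 = {S1,S3,S7} | {S0,S2,S4,S5,S6}.
Split {S0,S2,S4,S5,S6} by δ(·,0) → {S0,S4,S5} and {S2,S6}.
On input 1, block {S1,S3,S7} splits into {S3,S7} and {S1}.
Split {S0,S4,S5} by δ(·,0) → {S0,S5} and {S4}.
No further refinement is possible. Final partition (5 blocks): {S3,S7} | {S0,S5} | {S2,S6} | {S1} | {S4}.
S6 and S7 end up in different blocks, so they are distinguishable. For instance, the string 'ε' is accepted from only S7.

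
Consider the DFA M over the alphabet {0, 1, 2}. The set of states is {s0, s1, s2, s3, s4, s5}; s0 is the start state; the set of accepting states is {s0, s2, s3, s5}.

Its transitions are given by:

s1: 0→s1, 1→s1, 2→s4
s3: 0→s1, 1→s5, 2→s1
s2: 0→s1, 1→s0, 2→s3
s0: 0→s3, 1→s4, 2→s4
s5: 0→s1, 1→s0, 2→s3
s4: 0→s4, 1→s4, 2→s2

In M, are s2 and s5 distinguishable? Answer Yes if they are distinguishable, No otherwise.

No

Start with accepting vs non-accepting: {s0,s2,s3,s5} | {s1,s4}.
On input 0, block {s0,s2,s3,s5} splits into {s2,s3,s5} and {s0}.
Refine {s2,s3,s5} on symbol 1: members go to different blocks, giving {s2,s5} and {s3}.
Refine {s1,s4} on symbol 2: members go to different blocks, giving {s1} and {s4}.
The partition is now stable with 5 blocks: {s2,s5} | {s1} | {s0} | {s3} | {s4}.
s2 and s5 lie in the same block of the stable partition, so they are equivalent — no string distinguishes them.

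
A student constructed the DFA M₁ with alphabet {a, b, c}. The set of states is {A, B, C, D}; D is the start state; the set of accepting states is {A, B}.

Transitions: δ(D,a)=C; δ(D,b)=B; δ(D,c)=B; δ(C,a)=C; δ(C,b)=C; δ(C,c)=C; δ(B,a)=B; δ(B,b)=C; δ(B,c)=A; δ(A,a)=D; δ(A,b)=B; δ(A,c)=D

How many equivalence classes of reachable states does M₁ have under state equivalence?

4

All states are reachable from the start state.
Start with accepting vs non-accepting: {A,B} | {C,D}.
Refine {A,B} on symbol a: members go to different blocks, giving {A} and {B}.
On input b, block {C,D} splits into {C} and {D}.
The partition is now stable with 4 blocks: {A} | {C} | {B} | {D}.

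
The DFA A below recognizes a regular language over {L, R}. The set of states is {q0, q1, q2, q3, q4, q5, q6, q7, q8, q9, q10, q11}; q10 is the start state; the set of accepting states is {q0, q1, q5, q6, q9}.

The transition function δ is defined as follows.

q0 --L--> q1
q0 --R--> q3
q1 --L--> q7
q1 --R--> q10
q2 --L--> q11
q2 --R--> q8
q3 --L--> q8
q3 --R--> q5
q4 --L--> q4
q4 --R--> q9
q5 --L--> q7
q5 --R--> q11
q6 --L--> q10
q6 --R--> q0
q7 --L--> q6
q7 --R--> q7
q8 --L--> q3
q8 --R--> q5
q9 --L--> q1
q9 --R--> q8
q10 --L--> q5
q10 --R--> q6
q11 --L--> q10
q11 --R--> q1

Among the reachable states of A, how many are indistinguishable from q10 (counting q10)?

1

Reachable states from the start: {q0,q1,q3,q5,q6,q7,q8,q10,q11}. Unreachable: {q2,q4,q9} — drop them.
P0 = {q0,q1,q5,q6} | {q3,q7,q8,q10,q11}.
On input L, block {q0,q1,q5,q6} splits into {q1,q5,q6} and {q0}.
Split {q1,q5,q6} by δ(·,R) → {q1,q5} and {q6}.
Split {q3,q7,q8,q10,q11} by δ(·,L) → {q3,q8,q11} and {q7} and {q10}.
On input R, block {q1,q5} splits into {q1} and {q5}.
Refine {q3,q8,q11} on symbol L: members go to different blocks, giving {q3,q8} and {q11}.
Stable partition: {q1} | {q3,q8} | {q0} | {q6} | {q7} | {q10} | {q5} | {q11} — 8 equivalence classes.
The equivalence class containing q10 is {q10}, of size 1.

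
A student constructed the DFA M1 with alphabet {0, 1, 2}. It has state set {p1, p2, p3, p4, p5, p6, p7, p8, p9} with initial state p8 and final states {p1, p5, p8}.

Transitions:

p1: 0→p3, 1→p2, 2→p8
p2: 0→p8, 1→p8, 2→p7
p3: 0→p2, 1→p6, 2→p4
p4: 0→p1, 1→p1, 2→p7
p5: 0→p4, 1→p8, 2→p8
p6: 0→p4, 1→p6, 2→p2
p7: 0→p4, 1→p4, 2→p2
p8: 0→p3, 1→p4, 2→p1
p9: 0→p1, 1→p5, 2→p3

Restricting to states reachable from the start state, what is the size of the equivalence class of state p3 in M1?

Reachable states from the start: {p1,p2,p3,p4,p6,p7,p8}. Unreachable: {p5,p9} — drop them.
P0 = {p1,p8} | {p2,p3,p4,p6,p7}.
Split {p2,p3,p4,p6,p7} by δ(·,0) → {p3,p6,p7} and {p2,p4}.
Split {p3,p6,p7} by δ(·,1) → {p3,p6} and {p7}.
No further refinement is possible. Final partition (4 blocks): {p1,p8} | {p3,p6} | {p2,p4} | {p7}.
State p3 belongs to the block {p3,p6}, which has 2 states.

2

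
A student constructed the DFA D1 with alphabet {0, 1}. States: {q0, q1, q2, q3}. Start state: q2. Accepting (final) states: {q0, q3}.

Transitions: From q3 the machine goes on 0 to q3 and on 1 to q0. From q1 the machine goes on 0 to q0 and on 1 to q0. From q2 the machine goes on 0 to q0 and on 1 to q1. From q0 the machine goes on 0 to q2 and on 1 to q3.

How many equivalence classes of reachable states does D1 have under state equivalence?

4

Every state is reachable, so we keep all 4.
Initial partition by acceptance: {q0,q3} | {q1,q2}.
Refine {q0,q3} on symbol 0: members go to different blocks, giving {q0} and {q3}.
On input 1, block {q1,q2} splits into {q1} and {q2}.
No further refinement is possible. Final partition (4 blocks): {q0} | {q1} | {q3} | {q2}.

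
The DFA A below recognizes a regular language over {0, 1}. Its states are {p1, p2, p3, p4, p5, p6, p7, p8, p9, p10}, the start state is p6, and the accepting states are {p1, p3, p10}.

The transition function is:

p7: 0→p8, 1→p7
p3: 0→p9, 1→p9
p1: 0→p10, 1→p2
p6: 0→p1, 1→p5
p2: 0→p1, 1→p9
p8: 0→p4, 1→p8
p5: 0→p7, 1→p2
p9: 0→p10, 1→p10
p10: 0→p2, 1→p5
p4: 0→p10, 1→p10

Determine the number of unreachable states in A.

1

BFS from p6 reaches {p1, p2, p4, p5, p6, p7, p8, p9, p10}; the 1 state(s) p3 are never visited.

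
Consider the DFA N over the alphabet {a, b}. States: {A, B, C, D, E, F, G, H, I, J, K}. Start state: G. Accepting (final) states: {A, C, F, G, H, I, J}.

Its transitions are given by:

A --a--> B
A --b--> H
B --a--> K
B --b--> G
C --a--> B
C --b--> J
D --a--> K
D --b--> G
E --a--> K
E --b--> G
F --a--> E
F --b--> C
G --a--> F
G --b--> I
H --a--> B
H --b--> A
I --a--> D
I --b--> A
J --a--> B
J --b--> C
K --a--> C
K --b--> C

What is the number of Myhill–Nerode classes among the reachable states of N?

4

Every state is reachable, so we keep all 11.
P0 = {A,C,F,G,H,I,J} | {B,D,E,K}.
Refine {A,C,F,G,H,I,J} on symbol a: members go to different blocks, giving {A,C,F,H,I,J} and {G}.
On input a, block {B,D,E,K} splits into {B,D,E} and {K}.
Stable partition: {A,C,F,H,I,J} | {B,D,E} | {G} | {K} — 4 equivalence classes.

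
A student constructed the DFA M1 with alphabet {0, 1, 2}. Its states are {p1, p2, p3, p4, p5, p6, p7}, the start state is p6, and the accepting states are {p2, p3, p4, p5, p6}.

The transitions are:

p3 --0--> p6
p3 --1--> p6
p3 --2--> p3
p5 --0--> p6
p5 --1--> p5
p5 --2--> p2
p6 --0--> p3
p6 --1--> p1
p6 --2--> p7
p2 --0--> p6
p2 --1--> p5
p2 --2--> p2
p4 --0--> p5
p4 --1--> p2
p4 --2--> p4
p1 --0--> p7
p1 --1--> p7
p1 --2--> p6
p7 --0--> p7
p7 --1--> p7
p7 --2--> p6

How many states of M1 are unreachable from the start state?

BFS from p6 reaches {p1, p3, p6, p7}; the 3 state(s) p2, p4, p5 are never visited.

3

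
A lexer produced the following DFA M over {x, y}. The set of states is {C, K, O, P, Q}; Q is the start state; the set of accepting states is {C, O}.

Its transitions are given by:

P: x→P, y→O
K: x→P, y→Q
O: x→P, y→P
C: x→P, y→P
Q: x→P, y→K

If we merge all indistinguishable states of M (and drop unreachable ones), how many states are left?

3

States {C} cannot be reached from the start state, so discard them.
Initial partition by acceptance: {O} | {K,P,Q}.
Split {K,P,Q} by δ(·,y) → {K,Q} and {P}.
The partition is now stable with 3 blocks: {O} | {K,Q} | {P}.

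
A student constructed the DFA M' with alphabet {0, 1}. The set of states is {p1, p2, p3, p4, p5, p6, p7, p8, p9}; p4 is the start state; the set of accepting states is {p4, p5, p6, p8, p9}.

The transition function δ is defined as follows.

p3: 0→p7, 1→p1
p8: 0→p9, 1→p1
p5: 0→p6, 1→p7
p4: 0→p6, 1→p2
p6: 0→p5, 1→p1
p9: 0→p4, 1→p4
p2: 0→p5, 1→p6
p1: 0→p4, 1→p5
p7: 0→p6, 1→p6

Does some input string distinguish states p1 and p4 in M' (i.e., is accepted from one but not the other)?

Yes

Reachable states from the start: {p1,p2,p4,p5,p6,p7}. Unreachable: {p3,p8,p9} — drop them.
Initial partition by acceptance: {p4,p5,p6} | {p1,p2,p7}.
No further refinement is possible. Final partition (2 blocks): {p4,p5,p6} | {p1,p2,p7}.
p1 and p4 end up in different blocks, so they are distinguishable. For instance, the string 'ε' is accepted from only p4.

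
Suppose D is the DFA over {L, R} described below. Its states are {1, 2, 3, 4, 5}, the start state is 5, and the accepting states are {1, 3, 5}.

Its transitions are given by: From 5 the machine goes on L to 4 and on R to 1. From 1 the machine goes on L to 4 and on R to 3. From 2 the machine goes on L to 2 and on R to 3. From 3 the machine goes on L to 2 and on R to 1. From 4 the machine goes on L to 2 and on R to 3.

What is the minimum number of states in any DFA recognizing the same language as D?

2

P0 = {1,3,5} | {2,4}.
The partition is now stable with 2 blocks: {1,3,5} | {2,4}.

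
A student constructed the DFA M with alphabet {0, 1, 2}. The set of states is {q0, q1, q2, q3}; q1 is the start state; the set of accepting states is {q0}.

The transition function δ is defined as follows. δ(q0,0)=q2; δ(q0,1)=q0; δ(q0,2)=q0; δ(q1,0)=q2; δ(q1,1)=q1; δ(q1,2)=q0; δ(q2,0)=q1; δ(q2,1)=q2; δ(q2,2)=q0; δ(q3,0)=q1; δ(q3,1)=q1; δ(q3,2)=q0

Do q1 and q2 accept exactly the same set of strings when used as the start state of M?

Reachable states from the start: {q0,q1,q2}. Unreachable: {q3} — drop them.
Initial partition by acceptance: {q0} | {q1,q2}.
Stable partition: {q0} | {q1,q2} — 2 equivalence classes.
q1 and q2 lie in the same block of the stable partition, so they are equivalent — no string distinguishes them.

Yes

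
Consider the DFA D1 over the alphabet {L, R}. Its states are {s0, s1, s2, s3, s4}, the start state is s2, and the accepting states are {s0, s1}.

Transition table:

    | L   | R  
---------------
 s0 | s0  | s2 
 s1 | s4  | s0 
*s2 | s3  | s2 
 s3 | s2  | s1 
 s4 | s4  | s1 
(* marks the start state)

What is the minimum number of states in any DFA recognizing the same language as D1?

5

Start with accepting vs non-accepting: {s0,s1} | {s2,s3,s4}.
Refine {s0,s1} on symbol L: members go to different blocks, giving {s0} and {s1}.
On input R, block {s2,s3,s4} splits into {s3,s4} and {s2}.
Refine {s3,s4} on symbol L: members go to different blocks, giving {s3} and {s4}.
Stable partition: {s0} | {s3} | {s1} | {s2} | {s4} — 5 equivalence classes.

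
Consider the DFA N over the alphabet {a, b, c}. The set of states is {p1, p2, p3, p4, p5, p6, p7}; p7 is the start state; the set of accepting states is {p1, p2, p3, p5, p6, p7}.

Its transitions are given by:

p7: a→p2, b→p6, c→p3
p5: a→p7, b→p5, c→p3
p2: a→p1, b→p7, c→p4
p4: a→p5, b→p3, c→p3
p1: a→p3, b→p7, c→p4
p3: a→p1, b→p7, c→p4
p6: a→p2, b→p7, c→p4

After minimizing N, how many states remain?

4

All states are reachable from the start state.
Start with accepting vs non-accepting: {p1,p2,p3,p5,p6,p7} | {p4}.
Refine {p1,p2,p3,p5,p6,p7} on symbol c: members go to different blocks, giving {p1,p2,p3,p6} and {p5,p7}.
Refine {p5,p7} on symbol a: members go to different blocks, giving {p5} and {p7}.
No further refinement is possible. Final partition (4 blocks): {p1,p2,p3,p6} | {p4} | {p5} | {p7}.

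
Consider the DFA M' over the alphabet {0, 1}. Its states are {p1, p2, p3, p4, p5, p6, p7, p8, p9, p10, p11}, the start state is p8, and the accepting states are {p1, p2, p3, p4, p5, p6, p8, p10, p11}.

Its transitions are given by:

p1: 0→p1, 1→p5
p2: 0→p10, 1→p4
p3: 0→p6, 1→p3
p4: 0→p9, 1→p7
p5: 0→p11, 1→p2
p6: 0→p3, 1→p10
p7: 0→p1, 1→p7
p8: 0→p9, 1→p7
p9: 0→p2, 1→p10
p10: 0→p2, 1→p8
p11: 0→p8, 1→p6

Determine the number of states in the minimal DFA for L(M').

All states are reachable from the start state.
Start with accepting vs non-accepting: {p1,p2,p3,p4,p5,p6,p8,p10,p11} | {p7,p9}.
On input 0, block {p1,p2,p3,p4,p5,p6,p8,p10,p11} splits into {p1,p2,p3,p5,p6,p10,p11} and {p4,p8}.
On input 0, block {p1,p2,p3,p5,p6,p10,p11} splits into {p1,p2,p3,p5,p6,p10} and {p11}.
Split {p1,p2,p3,p5,p6,p10} by δ(·,0) → {p1,p2,p3,p6,p10} and {p5}.
On input 1, block {p1,p2,p3,p6,p10} splits into {p2,p10} and {p3,p6} and {p1}.
On input 0, block {p7,p9} splits into {p7} and {p9}.
Refine {p3,p6} on symbol 1: members go to different blocks, giving {p3} and {p6}.
Stable partition: {p2,p10} | {p7} | {p4,p8} | {p11} | {p5} | {p3} | {p1} | {p9} | {p6} — 9 equivalence classes.

9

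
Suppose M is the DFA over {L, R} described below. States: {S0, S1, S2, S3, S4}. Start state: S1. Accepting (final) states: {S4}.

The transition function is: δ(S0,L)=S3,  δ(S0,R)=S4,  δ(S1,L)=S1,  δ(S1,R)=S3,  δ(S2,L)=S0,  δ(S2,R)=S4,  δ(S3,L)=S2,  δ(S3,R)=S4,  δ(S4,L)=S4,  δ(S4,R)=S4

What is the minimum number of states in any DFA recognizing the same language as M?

Initial partition by acceptance: {S4} | {S0,S1,S2,S3}.
Split {S0,S1,S2,S3} by δ(·,R) → {S0,S2,S3} and {S1}.
The partition is now stable with 3 blocks: {S4} | {S0,S2,S3} | {S1}.

3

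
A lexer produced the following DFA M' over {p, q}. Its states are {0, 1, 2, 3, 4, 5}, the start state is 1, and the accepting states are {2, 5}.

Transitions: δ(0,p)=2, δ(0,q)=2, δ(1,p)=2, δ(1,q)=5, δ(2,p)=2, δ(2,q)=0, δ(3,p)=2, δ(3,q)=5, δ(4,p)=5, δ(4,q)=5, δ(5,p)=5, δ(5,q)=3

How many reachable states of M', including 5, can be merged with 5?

2

First remove the unreachable states {4}; 5 states remain.
Start with accepting vs non-accepting: {2,5} | {0,1,3}.
The partition is now stable with 2 blocks: {2,5} | {0,1,3}.
The equivalence class containing 5 is {2,5}, of size 2.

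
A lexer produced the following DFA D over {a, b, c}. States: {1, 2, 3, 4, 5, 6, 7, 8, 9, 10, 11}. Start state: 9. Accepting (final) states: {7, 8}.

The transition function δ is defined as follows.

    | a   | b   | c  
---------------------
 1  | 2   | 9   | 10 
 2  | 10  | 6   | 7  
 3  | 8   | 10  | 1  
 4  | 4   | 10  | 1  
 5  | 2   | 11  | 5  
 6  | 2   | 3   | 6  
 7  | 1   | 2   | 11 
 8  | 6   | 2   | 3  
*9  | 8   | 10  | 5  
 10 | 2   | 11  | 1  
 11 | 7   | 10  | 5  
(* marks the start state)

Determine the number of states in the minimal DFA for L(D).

4

States {4} cannot be reached from the start state, so discard them.
P0 = {7,8} | {1,2,3,5,6,9,10,11}.
On input a, block {1,2,3,5,6,9,10,11} splits into {1,2,5,6,10} and {3,9,11}.
Split {1,2,5,6,10} by δ(·,b) → {1,5,6,10} and {2}.
The partition is now stable with 4 blocks: {7,8} | {1,5,6,10} | {3,9,11} | {2}.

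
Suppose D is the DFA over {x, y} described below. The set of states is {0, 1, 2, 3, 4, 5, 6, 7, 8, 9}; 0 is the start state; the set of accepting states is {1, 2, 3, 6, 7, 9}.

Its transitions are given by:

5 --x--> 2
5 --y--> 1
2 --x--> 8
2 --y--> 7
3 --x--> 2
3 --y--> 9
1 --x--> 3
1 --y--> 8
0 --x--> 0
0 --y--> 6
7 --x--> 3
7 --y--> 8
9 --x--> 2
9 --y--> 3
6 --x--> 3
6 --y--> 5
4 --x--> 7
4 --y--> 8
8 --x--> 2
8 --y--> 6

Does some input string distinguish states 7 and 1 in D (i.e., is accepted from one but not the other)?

First remove the unreachable states {4}; 9 states remain.
P0 = {1,2,3,6,7,9} | {0,5,8}.
Refine {1,2,3,6,7,9} on symbol x: members go to different blocks, giving {1,3,6,7,9} and {2}.
Refine {1,3,6,7,9} on symbol x: members go to different blocks, giving {1,6,7} and {3,9}.
Refine {0,5,8} on symbol x: members go to different blocks, giving {5,8} and {0}.
The partition is now stable with 5 blocks: {1,6,7} | {5,8} | {2} | {3,9} | {0}.
7 and 1 lie in the same block of the stable partition, so they are equivalent — no string distinguishes them.

No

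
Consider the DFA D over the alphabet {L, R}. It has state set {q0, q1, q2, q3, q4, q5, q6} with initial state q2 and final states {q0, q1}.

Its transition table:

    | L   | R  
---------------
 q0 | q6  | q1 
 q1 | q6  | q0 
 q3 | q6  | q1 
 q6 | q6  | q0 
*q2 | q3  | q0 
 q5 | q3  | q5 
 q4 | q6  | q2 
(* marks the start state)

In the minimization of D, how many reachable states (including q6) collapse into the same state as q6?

First remove the unreachable states {q4,q5}; 5 states remain.
Start with accepting vs non-accepting: {q0,q1} | {q2,q3,q6}.
The partition is now stable with 2 blocks: {q0,q1} | {q2,q3,q6}.
State q6 belongs to the block {q2,q3,q6}, which has 3 states.

3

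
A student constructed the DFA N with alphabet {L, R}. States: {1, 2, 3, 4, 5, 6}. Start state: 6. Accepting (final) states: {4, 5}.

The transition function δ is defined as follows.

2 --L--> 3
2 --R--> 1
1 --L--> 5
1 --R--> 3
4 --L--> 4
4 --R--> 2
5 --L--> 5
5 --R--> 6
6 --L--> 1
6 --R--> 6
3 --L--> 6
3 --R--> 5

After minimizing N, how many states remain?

Reachable states from the start: {1,3,5,6}. Unreachable: {2,4} — drop them.
Start with accepting vs non-accepting: {5} | {1,3,6}.
Refine {1,3,6} on symbol L: members go to different blocks, giving {3,6} and {1}.
Split {3,6} by δ(·,L) → {3} and {6}.
Stable partition: {5} | {3} | {1} | {6} — 4 equivalence classes.

4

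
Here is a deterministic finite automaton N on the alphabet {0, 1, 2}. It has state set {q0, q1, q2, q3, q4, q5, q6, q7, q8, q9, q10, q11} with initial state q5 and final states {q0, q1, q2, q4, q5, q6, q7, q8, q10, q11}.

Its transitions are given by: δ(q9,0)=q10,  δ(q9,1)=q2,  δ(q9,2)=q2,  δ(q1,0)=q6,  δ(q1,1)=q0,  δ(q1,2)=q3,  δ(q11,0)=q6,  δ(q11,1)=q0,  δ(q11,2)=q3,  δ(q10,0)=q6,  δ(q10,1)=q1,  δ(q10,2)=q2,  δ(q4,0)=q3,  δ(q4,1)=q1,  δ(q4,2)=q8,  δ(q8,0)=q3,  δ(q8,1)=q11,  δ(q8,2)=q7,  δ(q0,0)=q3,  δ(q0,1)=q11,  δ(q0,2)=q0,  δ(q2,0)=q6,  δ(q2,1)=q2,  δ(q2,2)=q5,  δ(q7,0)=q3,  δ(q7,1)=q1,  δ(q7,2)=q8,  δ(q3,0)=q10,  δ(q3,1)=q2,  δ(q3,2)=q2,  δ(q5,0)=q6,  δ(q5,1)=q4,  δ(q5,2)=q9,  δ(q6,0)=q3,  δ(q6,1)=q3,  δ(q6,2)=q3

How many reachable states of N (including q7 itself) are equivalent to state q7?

4

All states are reachable from the start state.
Start with accepting vs non-accepting: {q0,q1,q2,q4,q5,q6,q7,q8,q10,q11} | {q3,q9}.
Refine {q0,q1,q2,q4,q5,q6,q7,q8,q10,q11} on symbol 0: members go to different blocks, giving {q0,q4,q6,q7,q8} and {q1,q2,q5,q10,q11}.
On input 1, block {q0,q4,q6,q7,q8} splits into {q0,q4,q7,q8} and {q6}.
Split {q1,q2,q5,q10,q11} by δ(·,1) → {q1,q5,q11} and {q2,q10}.
Split {q2,q10} by δ(·,1) → {q2} and {q10}.
Stable partition: {q0,q4,q7,q8} | {q3,q9} | {q1,q5,q11} | {q6} | {q2} | {q10} — 6 equivalence classes.
State q7 belongs to the block {q0,q4,q7,q8}, which has 4 states.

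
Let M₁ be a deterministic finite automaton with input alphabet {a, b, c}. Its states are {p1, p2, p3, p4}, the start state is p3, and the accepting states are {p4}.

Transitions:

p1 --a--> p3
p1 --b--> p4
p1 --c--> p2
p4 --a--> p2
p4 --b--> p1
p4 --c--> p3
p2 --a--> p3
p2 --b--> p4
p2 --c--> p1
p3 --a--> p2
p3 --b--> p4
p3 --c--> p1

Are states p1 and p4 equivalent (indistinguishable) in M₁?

Initial partition by acceptance: {p4} | {p1,p2,p3}.
Stable partition: {p4} | {p1,p2,p3} — 2 equivalence classes.
p1 and p4 end up in different blocks, so they are distinguishable. For instance, the string 'ε' is accepted from only p4.

No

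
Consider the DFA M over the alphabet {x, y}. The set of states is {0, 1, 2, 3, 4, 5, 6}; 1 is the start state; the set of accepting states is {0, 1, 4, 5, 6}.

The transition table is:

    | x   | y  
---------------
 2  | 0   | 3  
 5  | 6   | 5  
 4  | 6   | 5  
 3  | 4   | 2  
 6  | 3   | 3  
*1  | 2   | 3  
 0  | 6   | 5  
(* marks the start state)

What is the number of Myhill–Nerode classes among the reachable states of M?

All states are reachable from the start state.
P0 = {0,1,4,5,6} | {2,3}.
On input x, block {0,1,4,5,6} splits into {0,4,5} and {1,6}.
Stable partition: {0,4,5} | {2,3} | {1,6} — 3 equivalence classes.

3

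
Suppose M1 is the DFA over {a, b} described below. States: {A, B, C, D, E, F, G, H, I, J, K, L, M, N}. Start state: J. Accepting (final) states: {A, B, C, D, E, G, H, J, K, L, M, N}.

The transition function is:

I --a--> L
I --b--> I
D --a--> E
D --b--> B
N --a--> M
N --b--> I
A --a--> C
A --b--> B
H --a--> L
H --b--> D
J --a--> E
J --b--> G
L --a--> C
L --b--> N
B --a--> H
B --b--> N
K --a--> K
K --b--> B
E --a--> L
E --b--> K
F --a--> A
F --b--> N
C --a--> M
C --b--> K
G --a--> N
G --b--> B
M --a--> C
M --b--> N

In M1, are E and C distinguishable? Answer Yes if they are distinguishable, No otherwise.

States {A,F} cannot be reached from the start state, so discard them.
Initial partition by acceptance: {B,C,D,E,G,H,J,K,L,M,N} | {I}.
On input b, block {B,C,D,E,G,H,J,K,L,M,N} splits into {B,C,D,E,G,H,J,K,L,M} and {N}.
On input a, block {B,C,D,E,G,H,J,K,L,M} splits into {B,C,D,E,H,J,K,L,M} and {G}.
On input b, block {B,C,D,E,H,J,K,L,M} splits into {C,D,E,H,K} and {B,L,M} and {J}.
On input a, block {C,D,E,H,K} splits into {C,E,H} and {D,K}.
On input a, block {D,K} splits into {D} and {K}.
On input b, block {C,E,H} splits into {C,E} and {H}.
Refine {B,L,M} on symbol a: members go to different blocks, giving {L,M} and {B}.
Stable partition: {C,E} | {I} | {N} | {G} | {L,M} | {J} | {D} | {K} | {H} | {B} — 10 equivalence classes.
E and C lie in the same block of the stable partition, so they are equivalent — no string distinguishes them.

No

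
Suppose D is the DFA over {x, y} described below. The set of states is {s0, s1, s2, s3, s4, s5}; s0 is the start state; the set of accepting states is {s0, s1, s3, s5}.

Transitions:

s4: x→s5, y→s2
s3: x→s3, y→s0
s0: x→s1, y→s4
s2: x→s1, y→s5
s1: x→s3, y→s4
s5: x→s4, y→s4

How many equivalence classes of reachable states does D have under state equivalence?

P0 = {s0,s1,s3,s5} | {s2,s4}.
Refine {s0,s1,s3,s5} on symbol x: members go to different blocks, giving {s0,s1,s3} and {s5}.
Refine {s0,s1,s3} on symbol y: members go to different blocks, giving {s0,s1} and {s3}.
Refine {s0,s1} on symbol x: members go to different blocks, giving {s0} and {s1}.
On input x, block {s2,s4} splits into {s2} and {s4}.
No further refinement is possible. Final partition (6 blocks): {s0} | {s2} | {s5} | {s3} | {s1} | {s4}.

6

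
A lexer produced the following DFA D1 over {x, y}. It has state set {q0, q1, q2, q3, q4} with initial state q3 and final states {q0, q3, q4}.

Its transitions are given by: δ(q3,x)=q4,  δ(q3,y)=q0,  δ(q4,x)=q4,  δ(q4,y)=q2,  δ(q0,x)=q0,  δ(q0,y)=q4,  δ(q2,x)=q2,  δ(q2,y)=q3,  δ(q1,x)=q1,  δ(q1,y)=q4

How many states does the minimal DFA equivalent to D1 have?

4

First remove the unreachable states {q1}; 4 states remain.
P0 = {q0,q3,q4} | {q2}.
Split {q0,q3,q4} by δ(·,y) → {q0,q3} and {q4}.
On input x, block {q0,q3} splits into {q0} and {q3}.
No further refinement is possible. Final partition (4 blocks): {q0} | {q2} | {q4} | {q3}.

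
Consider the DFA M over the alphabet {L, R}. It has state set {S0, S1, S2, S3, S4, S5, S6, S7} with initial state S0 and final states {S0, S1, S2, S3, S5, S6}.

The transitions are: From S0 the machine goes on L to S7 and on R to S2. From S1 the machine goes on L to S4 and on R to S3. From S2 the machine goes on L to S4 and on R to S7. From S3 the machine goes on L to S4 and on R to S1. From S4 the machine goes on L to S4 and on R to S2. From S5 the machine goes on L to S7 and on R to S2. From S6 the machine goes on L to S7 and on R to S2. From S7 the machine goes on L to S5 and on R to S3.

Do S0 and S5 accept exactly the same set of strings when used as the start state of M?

Yes

Reachable states from the start: {S0,S1,S2,S3,S4,S5,S7}. Unreachable: {S6} — drop them.
Start with accepting vs non-accepting: {S0,S1,S2,S3,S5} | {S4,S7}.
Split {S0,S1,S2,S3,S5} by δ(·,R) → {S0,S1,S3,S5} and {S2}.
Refine {S0,S1,S3,S5} on symbol R: members go to different blocks, giving {S0,S5} and {S1,S3}.
Split {S4,S7} by δ(·,L) → {S4} and {S7}.
The partition is now stable with 5 blocks: {S0,S5} | {S4} | {S2} | {S1,S3} | {S7}.
S0 and S5 lie in the same block of the stable partition, so they are equivalent — no string distinguishes them.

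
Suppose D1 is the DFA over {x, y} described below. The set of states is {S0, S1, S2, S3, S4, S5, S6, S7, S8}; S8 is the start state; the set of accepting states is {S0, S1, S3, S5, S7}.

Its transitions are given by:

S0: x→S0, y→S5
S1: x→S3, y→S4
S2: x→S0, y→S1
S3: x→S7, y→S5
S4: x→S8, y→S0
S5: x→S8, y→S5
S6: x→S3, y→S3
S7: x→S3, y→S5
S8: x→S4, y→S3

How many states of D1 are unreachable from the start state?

3

Starting at S8 and following transitions, the reachable set is {S0, S3, S4, S5, S7, S8}. That leaves S1, S2, S6 unreachable — 3 in total.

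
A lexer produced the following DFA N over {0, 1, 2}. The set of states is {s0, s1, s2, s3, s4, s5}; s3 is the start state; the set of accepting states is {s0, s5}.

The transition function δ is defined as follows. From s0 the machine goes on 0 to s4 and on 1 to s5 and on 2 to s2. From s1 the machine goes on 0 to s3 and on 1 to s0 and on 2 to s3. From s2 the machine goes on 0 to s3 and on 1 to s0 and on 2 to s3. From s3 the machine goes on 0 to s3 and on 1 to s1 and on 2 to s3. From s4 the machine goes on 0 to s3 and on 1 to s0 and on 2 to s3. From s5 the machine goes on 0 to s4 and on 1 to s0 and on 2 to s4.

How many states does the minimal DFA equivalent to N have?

Every state is reachable, so we keep all 6.
Start with accepting vs non-accepting: {s0,s5} | {s1,s2,s3,s4}.
On input 1, block {s1,s2,s3,s4} splits into {s1,s2,s4} and {s3}.
The partition is now stable with 3 blocks: {s0,s5} | {s1,s2,s4} | {s3}.

3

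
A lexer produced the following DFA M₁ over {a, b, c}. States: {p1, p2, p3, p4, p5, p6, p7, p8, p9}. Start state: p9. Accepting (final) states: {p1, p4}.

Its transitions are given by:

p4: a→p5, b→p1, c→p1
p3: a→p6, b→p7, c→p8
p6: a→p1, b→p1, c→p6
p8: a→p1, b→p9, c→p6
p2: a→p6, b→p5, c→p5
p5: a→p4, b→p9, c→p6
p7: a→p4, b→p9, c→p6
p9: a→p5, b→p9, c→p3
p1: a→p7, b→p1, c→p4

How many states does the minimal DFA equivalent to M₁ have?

Reachable states from the start: {p1,p3,p4,p5,p6,p7,p8,p9}. Unreachable: {p2} — drop them.
P0 = {p1,p4} | {p3,p5,p6,p7,p8,p9}.
Split {p3,p5,p6,p7,p8,p9} by δ(·,a) → {p5,p6,p7,p8} and {p3,p9}.
Split {p5,p6,p7,p8} by δ(·,b) → {p5,p7,p8} and {p6}.
Refine {p3,p9} on symbol a: members go to different blocks, giving {p3} and {p9}.
Stable partition: {p1,p4} | {p5,p7,p8} | {p3} | {p6} | {p9} — 5 equivalence classes.

5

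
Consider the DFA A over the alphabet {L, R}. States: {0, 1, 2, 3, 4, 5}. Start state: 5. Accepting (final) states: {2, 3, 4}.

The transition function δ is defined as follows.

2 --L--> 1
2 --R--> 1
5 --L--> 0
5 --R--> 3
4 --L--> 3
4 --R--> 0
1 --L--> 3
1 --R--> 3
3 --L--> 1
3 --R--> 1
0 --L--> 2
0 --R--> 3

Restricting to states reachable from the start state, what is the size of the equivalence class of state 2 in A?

2

States {4} cannot be reached from the start state, so discard them.
P0 = {2,3} | {0,1,5}.
Refine {0,1,5} on symbol L: members go to different blocks, giving {0,1} and {5}.
The partition is now stable with 3 blocks: {2,3} | {0,1} | {5}.
State 2 belongs to the block {2,3}, which has 2 states.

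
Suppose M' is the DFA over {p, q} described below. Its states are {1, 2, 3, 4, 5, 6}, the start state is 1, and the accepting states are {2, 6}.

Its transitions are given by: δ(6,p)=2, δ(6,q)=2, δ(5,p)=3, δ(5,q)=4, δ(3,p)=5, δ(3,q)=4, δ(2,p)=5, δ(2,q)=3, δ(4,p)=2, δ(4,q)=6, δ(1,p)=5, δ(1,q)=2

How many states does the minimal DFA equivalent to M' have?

5

Every state is reachable, so we keep all 6.
Start with accepting vs non-accepting: {2,6} | {1,3,4,5}.
Split {2,6} by δ(·,p) → {2} and {6}.
Refine {1,3,4,5} on symbol p: members go to different blocks, giving {1,3,5} and {4}.
Refine {1,3,5} on symbol q: members go to different blocks, giving {3,5} and {1}.
Stable partition: {2} | {3,5} | {6} | {4} | {1} — 5 equivalence classes.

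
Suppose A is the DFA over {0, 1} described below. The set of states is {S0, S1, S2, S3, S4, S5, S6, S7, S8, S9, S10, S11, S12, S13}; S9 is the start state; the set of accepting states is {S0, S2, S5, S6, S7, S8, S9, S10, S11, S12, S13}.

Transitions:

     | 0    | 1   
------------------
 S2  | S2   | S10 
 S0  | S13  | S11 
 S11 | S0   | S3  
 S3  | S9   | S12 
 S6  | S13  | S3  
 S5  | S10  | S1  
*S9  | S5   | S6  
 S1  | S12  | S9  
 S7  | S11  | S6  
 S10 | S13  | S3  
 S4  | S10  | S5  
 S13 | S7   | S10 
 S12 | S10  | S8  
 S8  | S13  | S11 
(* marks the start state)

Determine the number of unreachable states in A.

2

BFS from S9 reaches {S0, S1, S3, S5, S6, S7, S8, S9, S10, S11, S12, S13}; the 2 state(s) S2, S4 are never visited.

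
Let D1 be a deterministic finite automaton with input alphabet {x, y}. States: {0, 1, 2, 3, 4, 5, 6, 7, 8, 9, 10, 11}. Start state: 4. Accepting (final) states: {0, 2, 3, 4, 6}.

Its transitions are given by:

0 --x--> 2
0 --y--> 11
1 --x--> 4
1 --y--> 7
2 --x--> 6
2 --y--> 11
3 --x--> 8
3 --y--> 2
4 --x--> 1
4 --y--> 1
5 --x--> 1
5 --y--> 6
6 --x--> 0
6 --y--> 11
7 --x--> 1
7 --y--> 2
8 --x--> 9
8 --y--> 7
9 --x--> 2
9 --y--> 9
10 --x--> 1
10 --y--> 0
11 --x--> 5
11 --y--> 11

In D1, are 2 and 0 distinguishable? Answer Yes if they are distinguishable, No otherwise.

No

Reachable states from the start: {0,1,2,4,5,6,7,11}. Unreachable: {3,8,9,10} — drop them.
P0 = {0,2,4,6} | {1,5,7,11}.
Split {0,2,4,6} by δ(·,x) → {0,2,6} and {4}.
On input x, block {1,5,7,11} splits into {5,7,11} and {1}.
Refine {5,7,11} on symbol x: members go to different blocks, giving {5,7} and {11}.
Stable partition: {0,2,6} | {5,7} | {4} | {1} | {11} — 5 equivalence classes.
2 and 0 lie in the same block of the stable partition, so they are equivalent — no string distinguishes them.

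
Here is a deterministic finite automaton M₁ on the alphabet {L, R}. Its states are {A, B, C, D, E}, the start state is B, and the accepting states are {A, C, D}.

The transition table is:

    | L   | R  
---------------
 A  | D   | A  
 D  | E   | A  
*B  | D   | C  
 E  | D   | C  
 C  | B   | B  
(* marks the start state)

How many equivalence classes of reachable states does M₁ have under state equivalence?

4

Every state is reachable, so we keep all 5.
P0 = {A,C,D} | {B,E}.
Refine {A,C,D} on symbol L: members go to different blocks, giving {C,D} and {A}.
Split {C,D} by δ(·,R) → {C} and {D}.
Stable partition: {C} | {B,E} | {A} | {D} — 4 equivalence classes.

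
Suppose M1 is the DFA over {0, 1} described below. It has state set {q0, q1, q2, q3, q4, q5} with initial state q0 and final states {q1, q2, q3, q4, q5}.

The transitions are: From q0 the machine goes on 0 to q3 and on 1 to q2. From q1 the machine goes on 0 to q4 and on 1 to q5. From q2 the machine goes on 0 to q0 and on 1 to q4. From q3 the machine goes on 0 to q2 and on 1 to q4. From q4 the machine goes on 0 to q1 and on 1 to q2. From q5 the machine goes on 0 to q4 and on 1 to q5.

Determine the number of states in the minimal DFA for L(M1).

All states are reachable from the start state.
Start with accepting vs non-accepting: {q1,q2,q3,q4,q5} | {q0}.
On input 0, block {q1,q2,q3,q4,q5} splits into {q1,q3,q4,q5} and {q2}.
On input 0, block {q1,q3,q4,q5} splits into {q1,q4,q5} and {q3}.
Split {q1,q4,q5} by δ(·,1) → {q1,q5} and {q4}.
The partition is now stable with 5 blocks: {q1,q5} | {q0} | {q2} | {q3} | {q4}.

5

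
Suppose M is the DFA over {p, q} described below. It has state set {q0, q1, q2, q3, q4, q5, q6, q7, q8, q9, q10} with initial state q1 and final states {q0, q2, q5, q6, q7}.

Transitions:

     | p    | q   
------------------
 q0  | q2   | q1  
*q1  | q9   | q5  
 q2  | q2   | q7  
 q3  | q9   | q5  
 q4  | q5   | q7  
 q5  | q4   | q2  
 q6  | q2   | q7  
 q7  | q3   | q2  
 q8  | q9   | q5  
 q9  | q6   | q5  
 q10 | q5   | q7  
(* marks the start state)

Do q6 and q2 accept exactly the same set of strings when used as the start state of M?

First remove the unreachable states {q0,q8,q10}; 8 states remain.
P0 = {q2,q5,q6,q7} | {q1,q3,q4,q9}.
Split {q2,q5,q6,q7} by δ(·,p) → {q2,q6} and {q5,q7}.
Refine {q1,q3,q4,q9} on symbol p: members go to different blocks, giving {q1,q3} and {q4} and {q9}.
On input p, block {q5,q7} splits into {q5} and {q7}.
No further refinement is possible. Final partition (6 blocks): {q2,q6} | {q1,q3} | {q5} | {q4} | {q9} | {q7}.
q6 and q2 lie in the same block of the stable partition, so they are equivalent — no string distinguishes them.

Yes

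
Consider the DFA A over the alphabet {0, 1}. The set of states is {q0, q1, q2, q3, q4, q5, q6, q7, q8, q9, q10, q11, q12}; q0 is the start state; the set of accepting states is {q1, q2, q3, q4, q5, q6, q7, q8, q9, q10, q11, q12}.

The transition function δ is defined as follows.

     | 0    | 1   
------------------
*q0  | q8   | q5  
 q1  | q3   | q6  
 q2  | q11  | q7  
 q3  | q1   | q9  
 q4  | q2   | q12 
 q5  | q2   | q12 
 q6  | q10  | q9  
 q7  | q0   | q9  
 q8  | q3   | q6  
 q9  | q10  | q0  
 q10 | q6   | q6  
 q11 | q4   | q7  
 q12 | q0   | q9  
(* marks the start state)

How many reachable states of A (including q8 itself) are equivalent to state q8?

3

Initial partition by acceptance: {q1,q2,q3,q4,q5,q6,q7,q8,q9,q10,q11,q12} | {q0}.
On input 0, block {q1,q2,q3,q4,q5,q6,q7,q8,q9,q10,q11,q12} splits into {q1,q2,q3,q4,q5,q6,q8,q9,q10,q11} and {q7,q12}.
Refine {q1,q2,q3,q4,q5,q6,q8,q9,q10,q11} on symbol 1: members go to different blocks, giving {q1,q3,q6,q8,q10} and {q2,q4,q5,q11} and {q9}.
Refine {q1,q3,q6,q8,q10} on symbol 1: members go to different blocks, giving {q1,q8,q10} and {q3,q6}.
No further refinement is possible. Final partition (6 blocks): {q1,q8,q10} | {q0} | {q7,q12} | {q2,q4,q5,q11} | {q9} | {q3,q6}.
State q8 belongs to the block {q1,q8,q10}, which has 3 states.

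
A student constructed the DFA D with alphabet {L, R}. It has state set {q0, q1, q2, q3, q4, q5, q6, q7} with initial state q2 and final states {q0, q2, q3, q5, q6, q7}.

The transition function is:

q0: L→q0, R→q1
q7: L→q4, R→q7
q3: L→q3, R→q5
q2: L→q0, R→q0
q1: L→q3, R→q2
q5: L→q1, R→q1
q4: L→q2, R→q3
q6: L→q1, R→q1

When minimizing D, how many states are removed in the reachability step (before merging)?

No path from q2 leads to q4, q6, q7; the other 5 states are all reachable.

3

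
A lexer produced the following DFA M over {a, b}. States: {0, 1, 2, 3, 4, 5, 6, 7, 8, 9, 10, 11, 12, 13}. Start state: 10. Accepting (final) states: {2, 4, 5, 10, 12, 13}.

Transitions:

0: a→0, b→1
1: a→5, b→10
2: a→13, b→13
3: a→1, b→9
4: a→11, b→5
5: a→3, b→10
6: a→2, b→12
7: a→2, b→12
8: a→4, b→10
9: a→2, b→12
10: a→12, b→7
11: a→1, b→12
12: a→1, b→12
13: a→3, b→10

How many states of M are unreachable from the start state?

Starting at 10 and following transitions, the reachable set is {1, 2, 3, 5, 7, 9, 10, 12, 13}. That leaves 0, 4, 6, 8, 11 unreachable — 5 in total.

5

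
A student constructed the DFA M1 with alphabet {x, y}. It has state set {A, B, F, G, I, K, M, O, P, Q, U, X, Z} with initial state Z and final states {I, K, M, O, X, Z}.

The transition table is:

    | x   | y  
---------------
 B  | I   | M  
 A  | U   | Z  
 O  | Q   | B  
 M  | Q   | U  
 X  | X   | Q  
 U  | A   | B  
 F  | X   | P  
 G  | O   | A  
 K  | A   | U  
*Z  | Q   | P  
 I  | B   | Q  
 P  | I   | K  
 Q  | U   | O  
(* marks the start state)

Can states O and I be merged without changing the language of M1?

No

States {F,G,X} cannot be reached from the start state, so discard them.
Initial partition by acceptance: {I,K,M,O,Z} | {A,B,P,Q,U}.
Refine {A,B,P,Q,U} on symbol x: members go to different blocks, giving {A,Q,U} and {B,P}.
Split {I,K,M,O,Z} by δ(·,x) → {K,M,O,Z} and {I}.
Split {K,M,O,Z} by δ(·,y) → {O,Z} and {K,M}.
Split {A,Q,U} by δ(·,y) → {A,Q} and {U}.
The partition is now stable with 6 blocks: {O,Z} | {A,Q} | {B,P} | {I} | {K,M} | {U}.
O and I end up in different blocks, so they are distinguishable. For instance, the string 'xx' is accepted from only I.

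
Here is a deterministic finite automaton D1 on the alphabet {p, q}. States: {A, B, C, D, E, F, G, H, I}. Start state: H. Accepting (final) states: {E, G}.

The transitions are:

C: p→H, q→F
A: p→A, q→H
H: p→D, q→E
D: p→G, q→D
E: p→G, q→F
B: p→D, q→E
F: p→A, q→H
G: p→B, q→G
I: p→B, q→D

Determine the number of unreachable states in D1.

Starting at H and following transitions, the reachable set is {A, B, D, E, F, G, H}. That leaves C, I unreachable — 2 in total.

2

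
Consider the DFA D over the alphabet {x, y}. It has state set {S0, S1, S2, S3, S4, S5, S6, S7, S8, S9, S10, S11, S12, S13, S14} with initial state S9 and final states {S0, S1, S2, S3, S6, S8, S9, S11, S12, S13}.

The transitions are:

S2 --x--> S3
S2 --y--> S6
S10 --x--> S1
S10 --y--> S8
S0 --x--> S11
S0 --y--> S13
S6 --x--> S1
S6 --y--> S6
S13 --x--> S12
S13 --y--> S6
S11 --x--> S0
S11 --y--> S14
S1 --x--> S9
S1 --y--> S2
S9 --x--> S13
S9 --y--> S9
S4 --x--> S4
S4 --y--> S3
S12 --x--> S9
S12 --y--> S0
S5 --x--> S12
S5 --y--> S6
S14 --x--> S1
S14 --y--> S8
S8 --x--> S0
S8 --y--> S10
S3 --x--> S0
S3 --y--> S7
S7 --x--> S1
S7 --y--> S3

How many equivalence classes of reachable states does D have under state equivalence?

6

Reachable states from the start: {S0,S1,S2,S3,S6,S7,S8,S9,S10,S11,S12,S13,S14}. Unreachable: {S4,S5} — drop them.
Start with accepting vs non-accepting: {S0,S1,S2,S3,S6,S8,S9,S11,S12,S13} | {S7,S10,S14}.
Split {S0,S1,S2,S3,S6,S8,S9,S11,S12,S13} by δ(·,y) → {S0,S1,S2,S6,S9,S12,S13} and {S3,S8,S11}.
On input x, block {S0,S1,S2,S6,S9,S12,S13} splits into {S1,S6,S9,S12,S13} and {S0,S2}.
Refine {S1,S6,S9,S12,S13} on symbol y: members go to different blocks, giving {S6,S9,S13} and {S1,S12}.
Split {S6,S9,S13} by δ(·,x) → {S6,S13} and {S9}.
Stable partition: {S6,S13} | {S7,S10,S14} | {S3,S8,S11} | {S0,S2} | {S1,S12} | {S9} — 6 equivalence classes.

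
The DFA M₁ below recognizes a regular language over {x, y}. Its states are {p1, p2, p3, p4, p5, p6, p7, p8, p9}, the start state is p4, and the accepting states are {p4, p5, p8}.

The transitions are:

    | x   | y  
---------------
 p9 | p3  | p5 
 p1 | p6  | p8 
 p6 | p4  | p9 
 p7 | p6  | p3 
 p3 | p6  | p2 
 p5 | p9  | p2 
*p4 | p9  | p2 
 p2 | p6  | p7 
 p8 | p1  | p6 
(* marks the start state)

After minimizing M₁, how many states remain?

First remove the unreachable states {p1,p8}; 7 states remain.
Start with accepting vs non-accepting: {p4,p5} | {p2,p3,p6,p7,p9}.
Refine {p2,p3,p6,p7,p9} on symbol x: members go to different blocks, giving {p2,p3,p7,p9} and {p6}.
On input x, block {p2,p3,p7,p9} splits into {p2,p3,p7} and {p9}.
No further refinement is possible. Final partition (4 blocks): {p4,p5} | {p2,p3,p7} | {p6} | {p9}.

4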